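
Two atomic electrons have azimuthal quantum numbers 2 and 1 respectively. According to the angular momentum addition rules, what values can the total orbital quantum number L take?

L = 1, 2, 3

By the triangle rule, |l₁ − l₂| ≤ L ≤ l₁ + l₂.
L ∈ {1, 2, 3}.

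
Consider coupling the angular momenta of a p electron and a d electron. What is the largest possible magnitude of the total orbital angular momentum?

The total orbital quantum number L ranges from |l₁ − l₂| to l₁ + l₂ in integer steps.
Allowed values: L = 1, 2, 3.
The largest magnitude corresponds to L = 3: |L_tot| = ℏ√(3·4) = 2√3 ℏ.

|L_tot|_max = 2√3 ℏ ≈ 3.464ℏ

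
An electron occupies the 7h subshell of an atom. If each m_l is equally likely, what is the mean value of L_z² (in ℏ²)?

The 7h subshell has l = 5.
The allowed m_l values are -5, -4, -3, -2, -1, 0, 1, 2, 3, 4, 5.
⟨L_z²⟩ = ℏ²·(Σ m_l²)/(2l+1) = ℏ²·110/11 = 10ℏ².

⟨L_z²⟩ = 10 ℏ²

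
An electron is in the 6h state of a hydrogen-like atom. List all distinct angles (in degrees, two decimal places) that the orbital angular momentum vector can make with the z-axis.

θ ∈ {24.09°, 43.09°, 56.79°, 68.58°, 79.48°, 90.00°, 100.52°, 111.42°, 123.21°, 136.91°, 155.91°}

For 6h, l = 5.
|L| = ℏ√(l(l+1)) = √30 ℏ.
cos θ = m_l/√30 for each m_l ∈ {-5, -4, -3, -2, -1, 0, 1, 2, 3, 4, 5}.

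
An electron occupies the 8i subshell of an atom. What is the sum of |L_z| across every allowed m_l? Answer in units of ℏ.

Σ|L_z| = 42 ℏ

The 8i subshell has l = 6.
The allowed m_l values are -6, -5, -4, -3, -2, -1, 0, 1, 2, 3, 4, 5, 6.
Σ|m_l| = 2·6(6+1)/2 = 42.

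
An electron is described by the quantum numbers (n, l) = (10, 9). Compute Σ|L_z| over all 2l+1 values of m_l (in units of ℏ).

Σ|L_z| = 90 ℏ

m_l ∈ {-9, -8, -7, -6, -5, -4, -3, -2, -1, 0, 1, 2, 3, 4, 5, 6, 7, 8, 9}.
Σ|m_l| = l(l+1) = 90.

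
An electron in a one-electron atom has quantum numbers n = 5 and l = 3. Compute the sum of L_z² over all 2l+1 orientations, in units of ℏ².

Σ(L_z)² = 28 ℏ²

m_l runs from −3 to 3, i.e. {-3, -2, -1, 0, 1, 2, 3}.
Σ m_l² = 2·(1 + 4 + 9) = 28.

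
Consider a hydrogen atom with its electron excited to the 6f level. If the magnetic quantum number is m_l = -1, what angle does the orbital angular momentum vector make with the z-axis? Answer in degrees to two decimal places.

The 6f level has l = 3.
|L| = √(l(l+1)) ℏ = 2√3 ℏ.
L_z = m_l ℏ = −1ℏ.
cos θ = L_z/|L| = -1/√12, so θ ≈ 106.78°.

θ ≈ 106.78°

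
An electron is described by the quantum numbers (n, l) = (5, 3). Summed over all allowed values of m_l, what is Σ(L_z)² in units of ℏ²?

Σ(L_z)² = 28 ℏ²

m_l ∈ {-3, -2, -1, 0, 1, 2, 3}.
Σ m_l² = 2·(1 + 4 + 9) = 28.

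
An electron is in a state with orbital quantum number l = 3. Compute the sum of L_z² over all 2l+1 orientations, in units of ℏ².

Σ(L_z)² = 28 ℏ²

m_l ∈ {-3, -2, -1, 0, 1, 2, 3}.
Summing m² from −3 to 3: Σ m_l² = 28.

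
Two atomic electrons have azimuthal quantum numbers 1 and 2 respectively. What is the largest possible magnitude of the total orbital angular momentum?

|L_tot|_max = 2√3 ℏ ≈ 3.464ℏ

The total orbital quantum number L ranges from |l₁ − l₂| to l₁ + l₂ in integer steps.
So L can be 1, 2, 3.
The largest magnitude corresponds to L = 3: |L_tot| = ℏ√(3·4) = 2√3 ℏ.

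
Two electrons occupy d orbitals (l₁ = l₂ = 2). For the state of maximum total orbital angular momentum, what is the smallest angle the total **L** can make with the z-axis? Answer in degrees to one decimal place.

L runs from |2 − 2| = 0 to 2 + 2 = 4.
So L can be 0, 1, 2, 3, 4.
The maximum is L = 4, with |L_tot| = ℏ√(4·5) = 2√5 ℏ.
The minimum angle with z is arccos(4/√20) ≈ 26.6°.

θ_min ≈ 26.6°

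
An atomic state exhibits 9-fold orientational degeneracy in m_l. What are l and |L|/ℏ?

l = 4, |L| = 2√5 ℏ ≈ 4.472ℏ

Since there are 2l+1 = 9 values of m_l, l = 4.
|L| = ℏ√(l(l+1)) = ℏ√(4·5) = 2√5 ℏ.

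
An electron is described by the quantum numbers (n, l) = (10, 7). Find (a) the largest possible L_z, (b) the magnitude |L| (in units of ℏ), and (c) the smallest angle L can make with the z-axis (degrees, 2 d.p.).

L_z,max = lℏ = 7ℏ.
|L| = ℏ√(7·8) = 2√14 ℏ ≈ 7.483ℏ.
cos θ_min = 7/√56, so θ_min ≈ 20.70°.

L_z,max = 7ℏ; |L| = 2√14 ℏ ≈ 7.483ℏ; θ_min ≈ 20.70°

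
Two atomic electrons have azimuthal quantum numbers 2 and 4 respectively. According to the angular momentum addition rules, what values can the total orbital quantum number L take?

L = 2, 3, 4, 5, 6

L runs from |2 − 4| = 2 to 2 + 4 = 6.
Allowed values: L = 2, 3, 4, 5, 6.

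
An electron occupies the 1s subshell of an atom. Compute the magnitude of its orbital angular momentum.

For 1s, l = 0.
|L| = ℏ√(l(l+1)) = ℏ√0 = 0

|L| = 0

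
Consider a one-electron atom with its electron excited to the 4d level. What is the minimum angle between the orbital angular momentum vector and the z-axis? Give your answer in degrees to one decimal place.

θ_min ≈ 35.3°

The 4d level has l = 2.
|L| = √(l(l+1)) ℏ = √6 ℏ.
The smallest angle corresponds to the largest L_z, i.e. m_l = l = 2, giving L_z = 2ℏ.
cos θ_min = 2/√6, so θ_min ≈ 35.3°.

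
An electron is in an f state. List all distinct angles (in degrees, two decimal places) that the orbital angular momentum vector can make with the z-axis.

θ ∈ {30.00°, 54.74°, 73.22°, 90.00°, 106.78°, 125.26°, 150.00°}

The letter f corresponds to l = 3.
|L|² = l(l+1)ℏ² = 12ℏ², so |L| = 2√3 ℏ.
cos θ = m_l/√12 for each m_l ∈ {-3, -2, -1, 0, 1, 2, 3}.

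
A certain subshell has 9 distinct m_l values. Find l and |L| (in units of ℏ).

2l + 1 = 9 ⇒ l = 4.
|L| = ℏ√(l(l+1)) = ℏ√(4·5) = 2√5 ℏ.

l = 4, |L| = 2√5 ℏ ≈ 4.472ℏ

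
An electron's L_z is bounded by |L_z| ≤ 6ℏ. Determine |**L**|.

The maximum L_z equals lℏ, giving l = 6.
|L| = √(l(l+1)) ℏ = √42 ℏ.

|L| = √42 ℏ ≈ 6.481ℏ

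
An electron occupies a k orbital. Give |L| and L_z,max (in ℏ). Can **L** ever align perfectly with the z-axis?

A k state has l = 7.
|L| = 2√14 ℏ ≈ 7.4833ℏ, while L_z,max = lℏ = 7ℏ.
Since |L| > L_z,max, the vector can never point exactly along z; the closest it comes is θ_min = arccos(7/√56) ≈ 20.7°.

No: L_z,max = 7ℏ < |L| = 2√14 ℏ ≈ 7.483ℏ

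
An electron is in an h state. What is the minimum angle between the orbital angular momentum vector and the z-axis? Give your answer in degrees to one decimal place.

θ_min ≈ 24.1°

An h state has l = 5.
|L| = ℏ√(l(l+1)) = √30 ℏ.
The smallest angle corresponds to the largest L_z, i.e. m_l = l = 5, giving L_z = 5ℏ.
cos θ_min = 5/√30, so θ_min ≈ 24.1°.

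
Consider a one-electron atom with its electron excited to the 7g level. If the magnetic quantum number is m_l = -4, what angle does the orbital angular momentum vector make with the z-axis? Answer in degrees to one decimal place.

θ ≈ 153.4°

The 7g level has l = 4.
|L| = √(l(l+1)) ℏ = 2√5 ℏ.
L_z = m_l ℏ = −4ℏ.
cos θ = L_z/|L| = -4/√20, so θ ≈ 153.4°.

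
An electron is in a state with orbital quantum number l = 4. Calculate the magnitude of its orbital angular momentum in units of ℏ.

|L| = 2√5 ℏ ≈ 4.472ℏ

|L| = ℏ√(l(l+1)) = ℏ√(4·5) = 2√5 ℏ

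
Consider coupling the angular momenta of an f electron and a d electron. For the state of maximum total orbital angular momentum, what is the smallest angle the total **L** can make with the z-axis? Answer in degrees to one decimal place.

L runs from |3 − 2| = 1 to 3 + 2 = 5.
Allowed values: L = 1, 2, 3, 4, 5.
The maximum is L = 5, with |L_tot| = ℏ√(5·6) = √30 ℏ.
The minimum angle with z is arccos(5/√30) ≈ 24.1°.

θ_min ≈ 24.1°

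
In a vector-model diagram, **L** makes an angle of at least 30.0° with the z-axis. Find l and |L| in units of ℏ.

At minimum angle, m_l = l, so cos θ = l/√(l(l+1)); cos²θ = l/(l+1) = 0.7500.
l = cos²θ/sin²θ ≈ 3.
Then |L| = ℏ√(3·4) = 2√3 ℏ.

l = 3, |L| = 2√3 ℏ ≈ 3.464ℏ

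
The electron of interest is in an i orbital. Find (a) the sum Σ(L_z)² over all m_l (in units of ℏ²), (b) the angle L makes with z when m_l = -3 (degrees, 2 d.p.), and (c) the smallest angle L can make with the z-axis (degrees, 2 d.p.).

Σ(L_z)² = 182 ℏ²; θ(m_l=-3) ≈ 117.58°; θ_min ≈ 22.21°

For an i orbital, l = 6.
Σ m_l² = 182, so Σ(L_z)² = 182 ℏ².
For m_l = -3: cos θ = -3/√42, θ ≈ 117.58°.
cos θ_min = 6/√42, so θ_min ≈ 22.21°.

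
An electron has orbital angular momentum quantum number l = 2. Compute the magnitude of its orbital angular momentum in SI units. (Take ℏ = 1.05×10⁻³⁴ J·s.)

|L| = ℏ√(l(l+1)) = ℏ√(2·3) = √6 ℏ
Numerically, |L| = 2.449 × (1.05×10⁻³⁴ J·s) = 2.57×10⁻³⁴ J·s.

|L| = 2.57×10⁻³⁴ J·s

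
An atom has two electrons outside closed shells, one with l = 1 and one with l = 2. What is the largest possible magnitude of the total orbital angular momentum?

|L_tot|_max = 2√3 ℏ ≈ 3.464ℏ

L runs from |1 − 2| = 1 to 1 + 2 = 3.
Allowed values: L = 1, 2, 3.
The largest magnitude corresponds to L = 3: |L_tot| = ℏ√(3·4) = 2√3 ℏ.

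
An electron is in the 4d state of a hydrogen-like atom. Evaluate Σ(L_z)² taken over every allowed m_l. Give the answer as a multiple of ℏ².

4d means n = 4, l = 2.
m_l runs from −2 to 2, i.e. {-2, -1, 0, 1, 2}.
Summing m² from −2 to 2: Σ m_l² = 10.

Σ(L_z)² = 10 ℏ²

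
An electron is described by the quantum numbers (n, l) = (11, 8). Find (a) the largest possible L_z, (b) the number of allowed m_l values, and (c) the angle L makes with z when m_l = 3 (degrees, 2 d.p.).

L_z,max = 8ℏ; 17 values; θ(m_l=3) ≈ 69.30°

L_z,max = lℏ = 8ℏ.
There are 2l+1 = 17 values of m_l.
For m_l = 3: cos θ = 3/√72, θ ≈ 69.30°.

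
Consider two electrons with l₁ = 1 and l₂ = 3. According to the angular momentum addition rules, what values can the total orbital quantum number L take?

L runs from |1 − 3| = 2 to 1 + 3 = 4.
L ∈ {2, 3, 4}.

L = 2, 3, 4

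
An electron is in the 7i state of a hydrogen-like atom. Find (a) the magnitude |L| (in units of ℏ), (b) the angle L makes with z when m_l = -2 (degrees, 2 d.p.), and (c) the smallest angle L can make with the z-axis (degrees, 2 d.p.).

|L| = √42 ℏ ≈ 6.481ℏ; θ(m_l=-2) ≈ 107.98°; θ_min ≈ 22.21°

7i means n = 7, l = 6.
|L| = ℏ√(6·7) = √42 ℏ ≈ 6.481ℏ.
For m_l = -2: cos θ = -2/√42, θ ≈ 107.98°.
cos θ_min = 6/√42, so θ_min ≈ 22.21°.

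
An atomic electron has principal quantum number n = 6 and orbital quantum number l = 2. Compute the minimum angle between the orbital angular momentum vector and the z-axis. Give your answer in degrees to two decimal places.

θ_min ≈ 35.26°

|L|² = l(l+1)ℏ² = 6ℏ², so |L| = √6 ℏ.
The smallest angle corresponds to the largest L_z, i.e. m_l = l = 2, giving L_z = 2ℏ.
cos θ_min = 2/√6, so θ_min ≈ 35.26°.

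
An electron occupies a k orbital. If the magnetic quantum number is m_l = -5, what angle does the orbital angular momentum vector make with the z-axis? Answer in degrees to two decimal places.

A k state has l = 7.
|L|² = l(l+1)ℏ² = 56ℏ², so |L| = 2√14 ℏ.
L_z = m_l ℏ = −5ℏ.
cos θ = L_z/|L| = -5/√56, so θ ≈ 131.92°.

θ ≈ 131.92°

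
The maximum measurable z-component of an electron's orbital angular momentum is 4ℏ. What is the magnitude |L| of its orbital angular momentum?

|L| = 2√5 ℏ ≈ 4.472ℏ

The maximum L_z equals lℏ, giving l = 4.
Then |L| = ℏ√(4·5) = 2√5 ℏ.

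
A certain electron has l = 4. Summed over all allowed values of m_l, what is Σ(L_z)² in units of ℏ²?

m_l runs from −4 to 4, i.e. {-4, -3, -2, -1, 0, 1, 2, 3, 4}.
Summing m² from −4 to 4: Σ m_l² = 60.

Σ(L_z)² = 60 ℏ²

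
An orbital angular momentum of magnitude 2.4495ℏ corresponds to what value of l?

Since |L|² = l(l+1)ℏ², l(l+1) = 6.
Solving: l = 2.

l = 2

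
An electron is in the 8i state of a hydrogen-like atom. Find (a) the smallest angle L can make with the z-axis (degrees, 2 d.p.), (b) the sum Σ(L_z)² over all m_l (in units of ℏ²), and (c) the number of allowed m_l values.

8i means n = 8, l = 6.
cos θ_min = 6/√42, so θ_min ≈ 22.21°.
Σ m_l² = 182, so Σ(L_z)² = 182 ℏ².
There are 2l+1 = 13 values of m_l.

θ_min ≈ 22.21°; Σ(L_z)² = 182 ℏ²; 13 values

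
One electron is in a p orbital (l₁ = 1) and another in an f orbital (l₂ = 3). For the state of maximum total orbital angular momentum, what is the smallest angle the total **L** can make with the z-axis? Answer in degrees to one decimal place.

θ_min ≈ 26.6°

Angular momentum addition gives L = |l₁ − l₂|, …, l₁ + l₂.
L ∈ {2, 3, 4}.
The maximum is L = 4, with |L_tot| = ℏ√(4·5) = 2√5 ℏ.
The minimum angle with z is arccos(4/√20) ≈ 26.6°.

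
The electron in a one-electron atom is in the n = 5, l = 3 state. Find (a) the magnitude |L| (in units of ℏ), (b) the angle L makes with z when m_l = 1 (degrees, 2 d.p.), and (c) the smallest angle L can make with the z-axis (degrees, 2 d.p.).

|L| = ℏ√(3·4) = 2√3 ℏ ≈ 3.464ℏ.
For m_l = 1: cos θ = 1/√12, θ ≈ 73.22°.
cos θ_min = 3/√12, so θ_min ≈ 30.00°.

|L| = 2√3 ℏ ≈ 3.464ℏ; θ(m_l=1) ≈ 73.22°; θ_min ≈ 30.00°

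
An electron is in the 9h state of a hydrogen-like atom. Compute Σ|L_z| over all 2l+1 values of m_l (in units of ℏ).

For 9h, l = 5.
m_l ∈ {-5, -4, -3, -2, -1, 0, 1, 2, 3, 4, 5}.
Σ|m_l| = 2·5(5+1)/2 = 30.

Σ|L_z| = 30 ℏ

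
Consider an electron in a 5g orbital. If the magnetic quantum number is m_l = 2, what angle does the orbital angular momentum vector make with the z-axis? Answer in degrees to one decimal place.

5g means n = 5, l = 4.
|L| = ℏ√(l(l+1)) = 2√5 ℏ.
L_z = m_l ℏ = 2ℏ.
cos θ = L_z/|L| = 2/√20, so θ ≈ 63.4°.

θ ≈ 63.4°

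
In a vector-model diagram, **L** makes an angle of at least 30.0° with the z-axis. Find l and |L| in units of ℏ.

l = 3, |L| = 2√3 ℏ ≈ 3.464ℏ

At minimum angle, m_l = l, so cos θ = l/√(l(l+1)); cos²θ = l/(l+1) = 0.7500.
l = cos²θ/sin²θ ≈ 3.
Then |L| = ℏ√(3·4) = 2√3 ℏ.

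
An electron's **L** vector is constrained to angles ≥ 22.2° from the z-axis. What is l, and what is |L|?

l = 6, |L| = √42 ℏ ≈ 6.481ℏ

At minimum angle, m_l = l, so cos θ = l/√(l(l+1)); cos²θ = l/(l+1) = 0.8572.
l = cos²θ/sin²θ ≈ 6.
Then |L| = ℏ√(6·7) = √42 ℏ.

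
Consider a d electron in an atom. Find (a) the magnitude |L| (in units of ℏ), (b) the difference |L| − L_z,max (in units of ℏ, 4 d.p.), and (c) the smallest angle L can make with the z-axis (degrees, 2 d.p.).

|L| = √6 ℏ ≈ 2.449ℏ; |L|−L_z,max ≈ 0.4495ℏ; θ_min ≈ 35.26°

For a d orbital, l = 2.
|L| = ℏ√(2·3) = √6 ℏ ≈ 2.449ℏ.
|L| − L_z,max = (√6 − 2)ℏ ≈ 0.4495ℏ.
cos θ_min = 2/√6, so θ_min ≈ 35.26°.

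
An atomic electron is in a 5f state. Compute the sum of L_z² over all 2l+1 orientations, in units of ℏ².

Σ(L_z)² = 28 ℏ²

For 5f, l = 3.
The allowed m_l values are -3, -2, -1, 0, 1, 2, 3.
Σ m_l² = l(l+1)(2l+1)/3 = 3·4·7/3 = 28.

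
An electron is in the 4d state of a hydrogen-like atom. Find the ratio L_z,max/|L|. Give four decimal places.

L_z,max/|L| = 0.8165

4d means n = 4, l = 2.
|L| = √6 ℏ ≈ 2.4495ℏ, while L_z,max = lℏ = 2ℏ.
L_z,max/|L| = 2/√6 = 0.8165.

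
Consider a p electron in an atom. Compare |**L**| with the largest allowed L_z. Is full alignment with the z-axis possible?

The letter p corresponds to l = 1.
|L| = √2 ℏ ≈ 1.4142ℏ, while L_z,max = lℏ = 1ℏ.
Since |L| > L_z,max, the vector can never point exactly along z; the closest it comes is θ_min = arccos(1/√2) ≈ 45.0°.

No: L_z,max = 1ℏ < |L| = √2 ℏ ≈ 1.414ℏ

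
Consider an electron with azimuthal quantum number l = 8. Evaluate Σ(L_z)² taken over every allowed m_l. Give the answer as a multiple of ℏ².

m_l ∈ {-8, -7, -6, -5, -4, -3, -2, -1, 0, 1, 2, 3, 4, 5, 6, 7, 8}.
Σ m_l² = 2·(1 + 4 + 9 + 16 + 25 + 36 + 49 + 64) = 408.

Σ(L_z)² = 408 ℏ²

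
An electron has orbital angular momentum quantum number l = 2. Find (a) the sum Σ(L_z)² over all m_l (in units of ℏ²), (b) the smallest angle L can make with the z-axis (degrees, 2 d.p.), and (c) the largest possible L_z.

Σ(L_z)² = 10 ℏ²; θ_min ≈ 35.26°; L_z,max = 2ℏ

Σ m_l² = 10, so Σ(L_z)² = 10 ℏ².
cos θ_min = 2/√6, so θ_min ≈ 35.26°.
L_z,max = lℏ = 2ℏ.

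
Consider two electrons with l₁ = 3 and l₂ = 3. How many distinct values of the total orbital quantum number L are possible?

L runs from |3 − 3| = 0 to 3 + 3 = 6.
L ∈ {0, 1, 2, 3, 4, 5, 6}.
That is 7 values.

7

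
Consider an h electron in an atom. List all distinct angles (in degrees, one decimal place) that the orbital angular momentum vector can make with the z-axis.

θ ∈ {24.1°, 43.1°, 56.8°, 68.6°, 79.5°, 90.0°, 100.5°, 111.4°, 123.2°, 136.9°, 155.9°}

For an h orbital, l = 5.
|L| = √(l(l+1)) ℏ = √30 ℏ.
cos θ = m_l/√30 for each m_l ∈ {-5, -4, -3, -2, -1, 0, 1, 2, 3, 4, 5}.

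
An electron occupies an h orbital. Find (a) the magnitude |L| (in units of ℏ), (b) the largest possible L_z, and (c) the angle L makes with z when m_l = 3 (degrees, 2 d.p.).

|L| = √30 ℏ ≈ 5.477ℏ; L_z,max = 5ℏ; θ(m_l=3) ≈ 56.79°

An h state has l = 5.
|L| = ℏ√(5·6) = √30 ℏ ≈ 5.477ℏ.
L_z,max = lℏ = 5ℏ.
For m_l = 3: cos θ = 3/√30, θ ≈ 56.79°.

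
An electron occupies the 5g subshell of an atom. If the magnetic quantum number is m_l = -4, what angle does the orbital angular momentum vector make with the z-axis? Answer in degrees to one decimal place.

θ ≈ 153.4°

For 5g, l = 4.
|L| = √(l(l+1)) ℏ = 2√5 ℏ.
L_z = m_l ℏ = −4ℏ.
cos θ = L_z/|L| = -4/√20, so θ ≈ 153.4°.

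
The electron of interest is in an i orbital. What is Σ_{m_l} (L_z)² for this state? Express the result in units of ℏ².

Σ(L_z)² = 182 ℏ²

The letter i corresponds to l = 6.
The allowed m_l values are -6, -5, -4, -3, -2, -1, 0, 1, 2, 3, 4, 5, 6.
Σ m_l² = l(l+1)(2l+1)/3 = 6·7·13/3 = 182.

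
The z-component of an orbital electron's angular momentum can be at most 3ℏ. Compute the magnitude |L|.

|L| = 2√3 ℏ ≈ 3.464ℏ

The maximum L_z equals lℏ, giving l = 3.
Then |L| = ℏ√(3·4) = 2√3 ℏ.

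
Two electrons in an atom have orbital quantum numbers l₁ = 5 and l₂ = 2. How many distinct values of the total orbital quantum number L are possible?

5

Angular momentum addition gives L = |l₁ − l₂|, …, l₁ + l₂.
L ∈ {3, 4, 5, 6, 7}.
That is 5 values.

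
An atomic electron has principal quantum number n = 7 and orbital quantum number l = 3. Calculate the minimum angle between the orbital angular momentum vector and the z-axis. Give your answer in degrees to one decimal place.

θ_min ≈ 30.0°

|L|² = l(l+1)ℏ² = 12ℏ², so |L| = 2√3 ℏ.
The smallest angle corresponds to the largest L_z, i.e. m_l = l = 3, giving L_z = 3ℏ.
cos θ_min = 3/√12, so θ_min ≈ 30.0°.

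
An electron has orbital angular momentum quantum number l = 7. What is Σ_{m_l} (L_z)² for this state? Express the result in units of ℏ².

m_l ∈ {-7, -6, -5, -4, -3, -2, -1, 0, 1, 2, 3, 4, 5, 6, 7}.
Σ m_l² = 2·(1 + 4 + 9 + 16 + 25 + 36 + 49) = 280.

Σ(L_z)² = 280 ℏ²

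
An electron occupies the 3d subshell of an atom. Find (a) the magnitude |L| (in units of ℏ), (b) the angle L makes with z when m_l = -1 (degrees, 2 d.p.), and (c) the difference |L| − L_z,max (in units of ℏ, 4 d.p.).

For 3d, l = 2.
|L| = ℏ√(2·3) = √6 ℏ ≈ 2.449ℏ.
For m_l = -1: cos θ = -1/√6, θ ≈ 114.09°.
|L| − L_z,max = (√6 − 2)ℏ ≈ 0.4495ℏ.

|L| = √6 ℏ ≈ 2.449ℏ; θ(m_l=-1) ≈ 114.09°; |L|−L_z,max ≈ 0.4495ℏ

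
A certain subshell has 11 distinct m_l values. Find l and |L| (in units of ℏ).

Since there are 2l+1 = 11 values of m_l, l = 5.
|L| = ℏ√(l(l+1)) = ℏ√(5·6) = √30 ℏ.

l = 5, |L| = √30 ℏ ≈ 5.477ℏ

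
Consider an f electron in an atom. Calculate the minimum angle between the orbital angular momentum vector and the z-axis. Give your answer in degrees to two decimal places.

An f state has l = 3.
|L| = ℏ√(l(l+1)) = 2√3 ℏ.
The smallest angle corresponds to the largest L_z, i.e. m_l = l = 3, giving L_z = 3ℏ.
cos θ_min = 3/√12, so θ_min ≈ 30.00°.

θ_min ≈ 30.00°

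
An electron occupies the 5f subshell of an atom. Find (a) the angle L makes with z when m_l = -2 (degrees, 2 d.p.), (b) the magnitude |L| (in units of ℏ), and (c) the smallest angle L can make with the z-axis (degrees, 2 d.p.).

The 5f subshell has l = 3.
For m_l = -2: cos θ = -2/√12, θ ≈ 125.26°.
|L| = ℏ√(3·4) = 2√3 ℏ ≈ 3.464ℏ.
cos θ_min = 3/√12, so θ_min ≈ 30.00°.

θ(m_l=-2) ≈ 125.26°; |L| = 2√3 ℏ ≈ 3.464ℏ; θ_min ≈ 30.00°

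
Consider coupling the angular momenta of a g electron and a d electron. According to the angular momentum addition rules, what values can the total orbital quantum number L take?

L = 2, 3, 4, 5, 6

Angular momentum addition gives L = |l₁ − l₂|, …, l₁ + l₂.
L ∈ {2, 3, 4, 5, 6}.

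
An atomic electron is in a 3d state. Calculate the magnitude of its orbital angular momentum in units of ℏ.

|L| = √6 ℏ ≈ 2.449ℏ

For 3d, l = 2.
|L| = ℏ√(l(l+1)) = ℏ√(2·3) = √6 ℏ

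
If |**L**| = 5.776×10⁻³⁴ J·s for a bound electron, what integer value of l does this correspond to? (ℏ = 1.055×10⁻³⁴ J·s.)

In units of ℏ, |L| ≈ 5.475.
(|L|/ℏ)² = l(l+1) ≈ 29.97 ⇒ l = 5.

l = 5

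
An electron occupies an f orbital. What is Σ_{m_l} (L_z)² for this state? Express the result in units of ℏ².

Σ(L_z)² = 28 ℏ²

An f state has l = 3.
m_l ∈ {-3, -2, -1, 0, 1, 2, 3}.
Σ m_l² = l(l+1)(2l+1)/3 = 3·4·7/3 = 28.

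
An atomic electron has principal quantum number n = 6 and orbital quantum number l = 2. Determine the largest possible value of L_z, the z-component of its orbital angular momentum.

L_z = m_l ℏ with m_l ∈ {−2, …, 2}; the maximum is m_l = 2.

L_z,max = 2ℏ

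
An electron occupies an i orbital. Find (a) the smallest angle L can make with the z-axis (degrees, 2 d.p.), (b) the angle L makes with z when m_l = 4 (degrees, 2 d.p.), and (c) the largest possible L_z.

θ_min ≈ 22.21°; θ(m_l=4) ≈ 51.89°; L_z,max = 6ℏ

An i state has l = 6.
cos θ_min = 6/√42, so θ_min ≈ 22.21°.
For m_l = 4: cos θ = 4/√42, θ ≈ 51.89°.
L_z,max = lℏ = 6ℏ.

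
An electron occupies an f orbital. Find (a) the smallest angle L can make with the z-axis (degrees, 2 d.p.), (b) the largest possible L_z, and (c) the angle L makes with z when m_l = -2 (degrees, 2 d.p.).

For an f orbital, l = 3.
cos θ_min = 3/√12, so θ_min ≈ 30.00°.
L_z,max = lℏ = 3ℏ.
For m_l = -2: cos θ = -2/√12, θ ≈ 125.26°.

θ_min ≈ 30.00°; L_z,max = 3ℏ; θ(m_l=-2) ≈ 125.26°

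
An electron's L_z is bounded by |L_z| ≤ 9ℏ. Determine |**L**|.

The maximum L_z equals lℏ, giving l = 9.
|L| = √(l(l+1)) ℏ = 3√10 ℏ.

|L| = 3√10 ℏ ≈ 9.487ℏ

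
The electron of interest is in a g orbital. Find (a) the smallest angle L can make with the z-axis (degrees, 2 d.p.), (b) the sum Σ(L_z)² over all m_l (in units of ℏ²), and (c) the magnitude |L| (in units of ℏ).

θ_min ≈ 26.57°; Σ(L_z)² = 60 ℏ²; |L| = 2√5 ℏ ≈ 4.472ℏ

A g state has l = 4.
cos θ_min = 4/√20, so θ_min ≈ 26.57°.
Σ m_l² = 60, so Σ(L_z)² = 60 ℏ².
|L| = ℏ√(4·5) = 2√5 ℏ ≈ 4.472ℏ.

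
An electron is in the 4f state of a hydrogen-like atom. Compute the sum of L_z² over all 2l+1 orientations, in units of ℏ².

Σ(L_z)² = 28 ℏ²

The 4f subshell has l = 3.
m_l ∈ {-3, -2, -1, 0, 1, 2, 3}.
Σ m_l² = l(l+1)(2l+1)/3 = 3·4·7/3 = 28.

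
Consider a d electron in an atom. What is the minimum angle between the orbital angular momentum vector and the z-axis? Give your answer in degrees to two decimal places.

The letter d corresponds to l = 2.
|L| = √(l(l+1)) ℏ = √6 ℏ.
The smallest angle corresponds to the largest L_z, i.e. m_l = l = 2, giving L_z = 2ℏ.
cos θ_min = 2/√6, so θ_min ≈ 35.26°.

θ_min ≈ 35.26°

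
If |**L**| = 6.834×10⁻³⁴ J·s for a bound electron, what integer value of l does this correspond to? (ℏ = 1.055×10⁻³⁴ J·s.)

l = 6

In units of ℏ, |L| ≈ 6.478.
(|L|/ℏ)² = l(l+1) ≈ 41.96 ⇒ l = 6.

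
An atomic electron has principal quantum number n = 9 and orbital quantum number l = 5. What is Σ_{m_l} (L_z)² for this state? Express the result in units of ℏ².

Σ(L_z)² = 110 ℏ²

m_l ∈ {-5, -4, -3, -2, -1, 0, 1, 2, 3, 4, 5}.
Σ m_l² = l(l+1)(2l+1)/3 = 5·6·11/3 = 110.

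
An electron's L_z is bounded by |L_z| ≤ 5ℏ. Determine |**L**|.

Since max m_l = l, l = 5.
|L| = √(l(l+1)) ℏ = √30 ℏ.

|L| = √30 ℏ ≈ 5.477ℏ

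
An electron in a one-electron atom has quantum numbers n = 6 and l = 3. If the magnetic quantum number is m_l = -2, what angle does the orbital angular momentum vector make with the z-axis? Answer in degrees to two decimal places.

|L| = ℏ√(l(l+1)) = 2√3 ℏ.
L_z = m_l ℏ = −2ℏ.
cos θ = L_z/|L| = -2/√12, so θ ≈ 125.26°.

θ ≈ 125.26°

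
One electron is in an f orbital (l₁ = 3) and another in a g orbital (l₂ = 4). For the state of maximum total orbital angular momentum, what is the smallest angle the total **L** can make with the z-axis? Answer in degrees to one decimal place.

θ_min ≈ 20.7°

The total orbital quantum number L ranges from |l₁ − l₂| to l₁ + l₂ in integer steps.
Allowed values: L = 1, 2, 3, 4, 5, 6, 7.
The maximum is L = 7, with |L_tot| = ℏ√(7·8) = 2√14 ℏ.
The minimum angle with z is arccos(7/√56) ≈ 20.7°.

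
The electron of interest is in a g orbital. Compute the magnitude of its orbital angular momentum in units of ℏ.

For a g orbital, l = 4.
|L| = ℏ√(l(l+1)) = ℏ√(4·5) = 2√5 ℏ

|L| = 2√5 ℏ ≈ 4.472ℏ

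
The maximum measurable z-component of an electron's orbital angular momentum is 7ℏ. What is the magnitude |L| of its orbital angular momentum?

|L| = 2√14 ℏ ≈ 7.483ℏ

Since max m_l = l, l = 7.
|L| = √(l(l+1)) ℏ = 2√14 ℏ.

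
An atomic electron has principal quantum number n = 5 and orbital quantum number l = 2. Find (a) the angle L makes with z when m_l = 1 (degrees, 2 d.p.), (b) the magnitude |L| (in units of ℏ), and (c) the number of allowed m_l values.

θ(m_l=1) ≈ 65.91°; |L| = √6 ℏ ≈ 2.449ℏ; 5 values

For m_l = 1: cos θ = 1/√6, θ ≈ 65.91°.
|L| = ℏ√(2·3) = √6 ℏ ≈ 2.449ℏ.
There are 2l+1 = 5 values of m_l.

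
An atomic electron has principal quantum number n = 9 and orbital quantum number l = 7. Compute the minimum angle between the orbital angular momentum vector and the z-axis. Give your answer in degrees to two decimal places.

θ_min ≈ 20.70°

|L| = √(l(l+1)) ℏ = 2√14 ℏ.
The smallest angle corresponds to the largest L_z, i.e. m_l = l = 7, giving L_z = 7ℏ.
cos θ_min = 7/√56, so θ_min ≈ 20.70°.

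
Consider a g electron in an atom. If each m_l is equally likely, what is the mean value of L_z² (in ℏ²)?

⟨L_z²⟩ = 6.667 ℏ²

A g state has l = 4.
m_l runs from −4 to 4, i.e. {-4, -3, -2, -1, 0, 1, 2, 3, 4}.
Average of L_z² over 9 states: 60/9 ℏ² = 6.667 ℏ².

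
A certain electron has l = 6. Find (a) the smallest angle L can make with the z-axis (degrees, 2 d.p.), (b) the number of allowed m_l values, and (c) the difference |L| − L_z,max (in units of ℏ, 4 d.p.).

cos θ_min = 6/√42, so θ_min ≈ 22.21°.
There are 2l+1 = 13 values of m_l.
|L| − L_z,max = (√42 − 6)ℏ ≈ 0.4807ℏ.

θ_min ≈ 22.21°; 13 values; |L|−L_z,max ≈ 0.4807ℏ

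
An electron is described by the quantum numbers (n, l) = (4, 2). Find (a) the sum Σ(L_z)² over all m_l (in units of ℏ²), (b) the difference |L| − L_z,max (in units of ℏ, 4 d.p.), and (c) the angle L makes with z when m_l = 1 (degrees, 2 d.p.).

Σ m_l² = 10, so Σ(L_z)² = 10 ℏ².
|L| − L_z,max = (√6 − 2)ℏ ≈ 0.4495ℏ.
For m_l = 1: cos θ = 1/√6, θ ≈ 65.91°.

Σ(L_z)² = 10 ℏ²; |L|−L_z,max ≈ 0.4495ℏ; θ(m_l=1) ≈ 65.91°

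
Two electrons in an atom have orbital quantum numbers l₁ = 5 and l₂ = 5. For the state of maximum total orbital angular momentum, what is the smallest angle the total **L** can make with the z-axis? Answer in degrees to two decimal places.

θ_min ≈ 17.55°

The total orbital quantum number L ranges from |l₁ − l₂| to l₁ + l₂ in integer steps.
So L can be 0, 1, 2, 3, 4, 5, 6, 7, 8, 9, 10.
The maximum is L = 10, with |L_tot| = ℏ√(10·11) = √110 ℏ.
The minimum angle with z is arccos(10/√110) ≈ 17.55°.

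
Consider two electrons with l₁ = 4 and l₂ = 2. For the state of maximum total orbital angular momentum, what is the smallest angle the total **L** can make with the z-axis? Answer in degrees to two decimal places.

By the triangle rule, |l₁ − l₂| ≤ L ≤ l₁ + l₂.
Allowed values: L = 2, 3, 4, 5, 6.
The maximum is L = 6, with |L_tot| = ℏ√(6·7) = √42 ℏ.
The minimum angle with z is arccos(6/√42) ≈ 22.21°.

θ_min ≈ 22.21°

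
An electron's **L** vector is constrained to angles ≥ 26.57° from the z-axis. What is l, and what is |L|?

l = 4, |L| = 2√5 ℏ ≈ 4.472ℏ

At minimum angle, m_l = l, so cos θ = l/√(l(l+1)); cos²θ = l/(l+1) = 0.7999.
l = cos²θ/sin²θ ≈ 4.
Then |L| = ℏ√(4·5) = 2√5 ℏ.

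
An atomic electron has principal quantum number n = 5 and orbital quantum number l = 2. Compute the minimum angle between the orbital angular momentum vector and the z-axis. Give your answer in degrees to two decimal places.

|L|² = l(l+1)ℏ² = 6ℏ², so |L| = √6 ℏ.
The smallest angle corresponds to the largest L_z, i.e. m_l = l = 2, giving L_z = 2ℏ.
cos θ_min = 2/√6, so θ_min ≈ 35.26°.

θ_min ≈ 35.26°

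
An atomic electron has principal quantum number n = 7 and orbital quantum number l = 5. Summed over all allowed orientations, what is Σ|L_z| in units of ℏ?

Σ|L_z| = 30 ℏ

m_l runs from −5 to 5, i.e. {-5, -4, -3, -2, -1, 0, 1, 2, 3, 4, 5}.
Σ|m_l| = 2·5(5+1)/2 = 30.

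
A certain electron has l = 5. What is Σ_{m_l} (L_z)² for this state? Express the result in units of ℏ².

m_l runs from −5 to 5, i.e. {-5, -4, -3, -2, -1, 0, 1, 2, 3, 4, 5}.
Σ m_l² = l(l+1)(2l+1)/3 = 5·6·11/3 = 110.

Σ(L_z)² = 110 ℏ²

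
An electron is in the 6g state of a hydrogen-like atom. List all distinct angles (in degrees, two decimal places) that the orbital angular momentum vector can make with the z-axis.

For 6g, l = 4.
|L|² = l(l+1)ℏ² = 20ℏ², so |L| = 2√5 ℏ.
cos θ = m_l/√20 for each m_l ∈ {-4, -3, -2, -1, 0, 1, 2, 3, 4}.

θ ∈ {26.57°, 47.87°, 63.43°, 77.08°, 90.00°, 102.92°, 116.57°, 132.13°, 153.43°}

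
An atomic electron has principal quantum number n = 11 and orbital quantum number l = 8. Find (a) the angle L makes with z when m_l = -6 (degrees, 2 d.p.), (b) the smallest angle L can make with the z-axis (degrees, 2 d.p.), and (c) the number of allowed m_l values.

For m_l = -6: cos θ = -6/√72, θ ≈ 135.00°.
cos θ_min = 8/√72, so θ_min ≈ 19.47°.
There are 2l+1 = 17 values of m_l.

θ(m_l=-6) ≈ 135.00°; θ_min ≈ 19.47°; 17 values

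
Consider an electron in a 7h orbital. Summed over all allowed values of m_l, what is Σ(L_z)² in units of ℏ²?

Σ(L_z)² = 110 ℏ²

For 7h, l = 5.
m_l runs from −5 to 5, i.e. {-5, -4, -3, -2, -1, 0, 1, 2, 3, 4, 5}.
Σ m_l² = 2·(1 + 4 + 9 + 16 + 25) = 110.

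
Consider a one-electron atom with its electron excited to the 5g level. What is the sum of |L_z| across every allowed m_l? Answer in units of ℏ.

The 5g level has l = 4.
The allowed m_l values are -4, -3, -2, -1, 0, 1, 2, 3, 4.
Σ|m_l| = l(l+1) = 20.

Σ|L_z| = 20 ℏ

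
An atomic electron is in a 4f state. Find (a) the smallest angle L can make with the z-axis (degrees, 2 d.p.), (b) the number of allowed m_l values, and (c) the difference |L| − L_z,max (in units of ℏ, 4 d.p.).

θ_min ≈ 30.00°; 7 values; |L|−L_z,max ≈ 0.4641ℏ

The 4f subshell has l = 3.
cos θ_min = 3/√12, so θ_min ≈ 30.00°.
There are 2l+1 = 7 values of m_l.
|L| − L_z,max = (2√3 − 3)ℏ ≈ 0.4641ℏ.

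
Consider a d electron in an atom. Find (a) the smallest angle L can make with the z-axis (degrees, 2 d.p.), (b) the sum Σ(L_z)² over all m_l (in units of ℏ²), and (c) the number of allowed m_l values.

For a d orbital, l = 2.
cos θ_min = 2/√6, so θ_min ≈ 35.26°.
Σ m_l² = 10, so Σ(L_z)² = 10 ℏ².
There are 2l+1 = 5 values of m_l.

θ_min ≈ 35.26°; Σ(L_z)² = 10 ℏ²; 5 values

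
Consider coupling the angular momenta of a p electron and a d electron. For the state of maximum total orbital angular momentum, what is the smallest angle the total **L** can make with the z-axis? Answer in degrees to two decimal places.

Angular momentum addition gives L = |l₁ − l₂|, …, l₁ + l₂.
L ∈ {1, 2, 3}.
The maximum is L = 3, with |L_tot| = ℏ√(3·4) = 2√3 ℏ.
The minimum angle with z is arccos(3/√12) ≈ 30.00°.

θ_min ≈ 30.00°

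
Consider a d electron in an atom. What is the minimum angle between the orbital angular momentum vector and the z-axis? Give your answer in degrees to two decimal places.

θ_min ≈ 35.26°

For a d orbital, l = 2.
|L| = √(l(l+1)) ℏ = √6 ℏ.
The smallest angle corresponds to the largest L_z, i.e. m_l = l = 2, giving L_z = 2ℏ.
cos θ_min = 2/√6, so θ_min ≈ 35.26°.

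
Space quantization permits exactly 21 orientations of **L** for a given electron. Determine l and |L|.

2l + 1 = 21 ⇒ l = 10.
Then |L| = √(l(l+1)) ℏ = √110 ℏ.

l = 10, |L| = √110 ℏ ≈ 10.488ℏ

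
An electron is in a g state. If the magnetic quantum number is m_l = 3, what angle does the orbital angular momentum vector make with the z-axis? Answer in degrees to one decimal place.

θ ≈ 47.9°

For a g orbital, l = 4.
|L|² = l(l+1)ℏ² = 20ℏ², so |L| = 2√5 ℏ.
L_z = m_l ℏ = 3ℏ.
cos θ = L_z/|L| = 3/√20, so θ ≈ 47.9°.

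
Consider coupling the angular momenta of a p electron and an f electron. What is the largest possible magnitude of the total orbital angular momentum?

|L_tot|_max = 2√5 ℏ ≈ 4.472ℏ

Angular momentum addition gives L = |l₁ − l₂|, …, l₁ + l₂.
So L can be 2, 3, 4.
The largest magnitude corresponds to L = 4: |L_tot| = ℏ√(4·5) = 2√5 ℏ.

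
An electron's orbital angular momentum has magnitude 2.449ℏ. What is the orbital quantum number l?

(|L|/ℏ)² = l(l+1) = 6.
Solving: l = 2.

l = 2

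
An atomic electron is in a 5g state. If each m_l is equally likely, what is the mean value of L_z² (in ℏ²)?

5g means n = 5, l = 4.
The allowed m_l values are -4, -3, -2, -1, 0, 1, 2, 3, 4.
⟨L_z²⟩ = ℏ²·(Σ m_l²)/(2l+1) = ℏ²·60/9 = 6.667ℏ².

⟨L_z²⟩ = 6.667 ℏ²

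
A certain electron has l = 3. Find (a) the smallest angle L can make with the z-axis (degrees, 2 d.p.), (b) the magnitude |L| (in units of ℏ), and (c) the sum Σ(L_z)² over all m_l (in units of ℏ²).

θ_min ≈ 30.00°; |L| = 2√3 ℏ ≈ 3.464ℏ; Σ(L_z)² = 28 ℏ²

cos θ_min = 3/√12, so θ_min ≈ 30.00°.
|L| = ℏ√(3·4) = 2√3 ℏ ≈ 3.464ℏ.
Σ m_l² = 28, so Σ(L_z)² = 28 ℏ².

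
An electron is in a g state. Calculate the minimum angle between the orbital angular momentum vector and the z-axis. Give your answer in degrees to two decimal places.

A g state has l = 4.
|L| = ℏ√(l(l+1)) = 2√5 ℏ.
The smallest angle corresponds to the largest L_z, i.e. m_l = l = 4, giving L_z = 4ℏ.
cos θ_min = 4/√20, so θ_min ≈ 26.57°.

θ_min ≈ 26.57°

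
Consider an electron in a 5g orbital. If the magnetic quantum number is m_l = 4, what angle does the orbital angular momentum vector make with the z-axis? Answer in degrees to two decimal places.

θ ≈ 26.57°

For 5g, l = 4.
|L| = ℏ√(l(l+1)) = 2√5 ℏ.
L_z = m_l ℏ = 4ℏ.
cos θ = L_z/|L| = 4/√20, so θ ≈ 26.57°.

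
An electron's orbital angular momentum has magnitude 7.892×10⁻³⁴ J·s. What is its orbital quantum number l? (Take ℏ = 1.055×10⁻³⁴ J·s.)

Dividing by ℏ: |L|/ℏ ≈ 7.481.
(|L|/ℏ)² = l(l+1) ≈ 55.96 ⇒ l = 7.

l = 7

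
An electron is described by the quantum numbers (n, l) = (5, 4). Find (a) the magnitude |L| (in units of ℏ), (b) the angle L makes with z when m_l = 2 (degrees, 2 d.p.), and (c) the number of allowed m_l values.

|L| = ℏ√(4·5) = 2√5 ℏ ≈ 4.472ℏ.
For m_l = 2: cos θ = 2/√20, θ ≈ 63.43°.
There are 2l+1 = 9 values of m_l.

|L| = 2√5 ℏ ≈ 4.472ℏ; θ(m_l=2) ≈ 63.43°; 9 values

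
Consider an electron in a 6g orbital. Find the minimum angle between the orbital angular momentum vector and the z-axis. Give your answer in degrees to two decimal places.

θ_min ≈ 26.57°

6g means n = 6, l = 4.
|L|² = l(l+1)ℏ² = 20ℏ², so |L| = 2√5 ℏ.
The smallest angle corresponds to the largest L_z, i.e. m_l = l = 4, giving L_z = 4ℏ.
cos θ_min = 4/√20, so θ_min ≈ 26.57°.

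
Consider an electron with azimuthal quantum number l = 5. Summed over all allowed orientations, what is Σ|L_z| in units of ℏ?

Σ|L_z| = 30 ℏ

m_l runs from −5 to 5, i.e. {-5, -4, -3, -2, -1, 0, 1, 2, 3, 4, 5}.
Σ|m_l| = l(l+1) = 30.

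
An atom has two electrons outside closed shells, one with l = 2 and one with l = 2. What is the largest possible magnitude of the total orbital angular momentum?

|L_tot|_max = 2√5 ℏ ≈ 4.472ℏ

L runs from |2 − 2| = 0 to 2 + 2 = 4.
So L can be 0, 1, 2, 3, 4.
The largest magnitude corresponds to L = 4: |L_tot| = ℏ√(4·5) = 2√5 ℏ.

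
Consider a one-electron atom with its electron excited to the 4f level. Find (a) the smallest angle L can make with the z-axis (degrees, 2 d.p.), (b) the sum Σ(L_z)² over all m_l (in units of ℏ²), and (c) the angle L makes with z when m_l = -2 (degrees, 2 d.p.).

The 4f level has l = 3.
cos θ_min = 3/√12, so θ_min ≈ 30.00°.
Σ m_l² = 28, so Σ(L_z)² = 28 ℏ².
For m_l = -2: cos θ = -2/√12, θ ≈ 125.26°.

θ_min ≈ 30.00°; Σ(L_z)² = 28 ℏ²; θ(m_l=-2) ≈ 125.26°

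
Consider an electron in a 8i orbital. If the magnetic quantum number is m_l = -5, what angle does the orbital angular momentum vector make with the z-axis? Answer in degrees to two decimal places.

8i means n = 8, l = 6.
|L|² = l(l+1)ℏ² = 42ℏ², so |L| = √42 ℏ.
L_z = m_l ℏ = −5ℏ.
cos θ = L_z/|L| = -5/√42, so θ ≈ 140.49°.

θ ≈ 140.49°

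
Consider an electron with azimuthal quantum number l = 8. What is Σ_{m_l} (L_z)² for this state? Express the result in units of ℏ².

m_l ∈ {-8, -7, -6, -5, -4, -3, -2, -1, 0, 1, 2, 3, 4, 5, 6, 7, 8}.
Σ m_l² = l(l+1)(2l+1)/3 = 8·9·17/3 = 408.

Σ(L_z)² = 408 ℏ²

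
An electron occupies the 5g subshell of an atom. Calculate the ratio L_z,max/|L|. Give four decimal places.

For 5g, l = 4.
|L| = 2√5 ℏ ≈ 4.4721ℏ, while L_z,max = lℏ = 4ℏ.
L_z,max/|L| = 4/√20 = 0.8944.

L_z,max/|L| = 0.8944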